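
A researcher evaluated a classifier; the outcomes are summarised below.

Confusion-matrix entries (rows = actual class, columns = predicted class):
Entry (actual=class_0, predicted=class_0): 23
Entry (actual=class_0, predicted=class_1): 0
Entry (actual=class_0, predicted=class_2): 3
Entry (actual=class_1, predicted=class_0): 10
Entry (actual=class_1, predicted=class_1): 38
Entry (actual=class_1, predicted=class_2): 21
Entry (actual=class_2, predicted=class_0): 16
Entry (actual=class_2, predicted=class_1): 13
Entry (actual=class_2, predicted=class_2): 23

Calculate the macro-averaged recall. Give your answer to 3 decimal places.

0.626

Per-class recall (TP/(TP+FN)):
  class_0: TP=23, FN=0+3=3 → 23/26 = 0.8846
  class_1: TP=38, FN=10+21=31 → 38/69 = 0.5507
  class_2: TP=23, FN=16+13=29 → 23/52 = 0.4423
Macro-recall = mean = (0.8846 + 0.5507 + 0.4423) / 3 = 0.626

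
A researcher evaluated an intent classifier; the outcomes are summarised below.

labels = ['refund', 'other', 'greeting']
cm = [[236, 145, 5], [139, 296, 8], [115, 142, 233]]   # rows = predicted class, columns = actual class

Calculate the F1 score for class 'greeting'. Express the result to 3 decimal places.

Take TP from the diagonal, FP from the rest of the 'greeting' prediction marginal, FN from the rest of the 'greeting' actual marginal.
F1 score = 2·TP/(2·TP+FP+FN).
greeting: TP=233, FP=115+142=257, FN=5+8=13 → 466/736 = 0.6332

0.633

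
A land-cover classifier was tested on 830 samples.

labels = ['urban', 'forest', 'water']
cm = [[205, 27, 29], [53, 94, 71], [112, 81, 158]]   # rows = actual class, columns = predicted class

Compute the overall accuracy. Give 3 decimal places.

0.551

Accuracy = trace / total = (205+94+158=457) / 830 = 457/830 = 0.551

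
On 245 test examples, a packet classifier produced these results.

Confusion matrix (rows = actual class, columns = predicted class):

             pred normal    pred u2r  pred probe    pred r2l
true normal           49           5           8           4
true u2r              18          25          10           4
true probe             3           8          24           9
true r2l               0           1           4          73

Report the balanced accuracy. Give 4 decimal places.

Balanced accuracy = mean of per-class recall.
  normal: recall = 49/66 = 0.74242
  u2r: recall = 25/57 = 0.43860
  probe: recall = 24/44 = 0.54545
  r2l: recall = 73/78 = 0.93590
Mean = (0.74242 + 0.43860 + 0.54545 + 0.93590) / 4 = 0.6656

0.6656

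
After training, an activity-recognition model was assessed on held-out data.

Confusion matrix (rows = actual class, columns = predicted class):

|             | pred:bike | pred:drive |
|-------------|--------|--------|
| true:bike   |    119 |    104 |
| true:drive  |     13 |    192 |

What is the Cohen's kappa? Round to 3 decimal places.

0.462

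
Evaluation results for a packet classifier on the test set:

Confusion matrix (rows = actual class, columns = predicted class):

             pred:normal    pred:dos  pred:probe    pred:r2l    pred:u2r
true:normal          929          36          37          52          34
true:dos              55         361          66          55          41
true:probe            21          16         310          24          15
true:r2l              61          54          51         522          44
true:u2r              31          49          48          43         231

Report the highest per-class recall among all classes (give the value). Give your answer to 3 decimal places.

Per-class recall (TP/(TP+FN)):
  normal: TP=929, FN=36+37+52+34=159 → 929/1088 = 0.8539
  dos: TP=361, FN=55+66+55+41=217 → 361/578 = 0.6246
  probe: TP=310, FN=21+16+24+15=76 → 310/386 = 0.8031
  r2l: TP=522, FN=61+54+51+44=210 → 522/732 = 0.7131
  u2r: TP=231, FN=31+49+48+43=171 → 231/402 = 0.5746
Highest is class 'normal' with recall = 0.854.

0.854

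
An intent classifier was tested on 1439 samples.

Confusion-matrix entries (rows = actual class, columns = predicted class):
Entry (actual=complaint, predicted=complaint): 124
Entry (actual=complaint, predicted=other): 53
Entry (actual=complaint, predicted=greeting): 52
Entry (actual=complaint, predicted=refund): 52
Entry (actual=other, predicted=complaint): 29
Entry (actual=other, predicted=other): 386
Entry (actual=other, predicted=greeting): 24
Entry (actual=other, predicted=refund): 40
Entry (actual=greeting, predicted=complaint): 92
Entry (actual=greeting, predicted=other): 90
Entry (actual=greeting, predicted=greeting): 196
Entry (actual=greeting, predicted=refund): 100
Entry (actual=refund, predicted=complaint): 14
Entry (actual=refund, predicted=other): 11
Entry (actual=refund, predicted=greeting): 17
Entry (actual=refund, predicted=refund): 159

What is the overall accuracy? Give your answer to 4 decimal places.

0.6011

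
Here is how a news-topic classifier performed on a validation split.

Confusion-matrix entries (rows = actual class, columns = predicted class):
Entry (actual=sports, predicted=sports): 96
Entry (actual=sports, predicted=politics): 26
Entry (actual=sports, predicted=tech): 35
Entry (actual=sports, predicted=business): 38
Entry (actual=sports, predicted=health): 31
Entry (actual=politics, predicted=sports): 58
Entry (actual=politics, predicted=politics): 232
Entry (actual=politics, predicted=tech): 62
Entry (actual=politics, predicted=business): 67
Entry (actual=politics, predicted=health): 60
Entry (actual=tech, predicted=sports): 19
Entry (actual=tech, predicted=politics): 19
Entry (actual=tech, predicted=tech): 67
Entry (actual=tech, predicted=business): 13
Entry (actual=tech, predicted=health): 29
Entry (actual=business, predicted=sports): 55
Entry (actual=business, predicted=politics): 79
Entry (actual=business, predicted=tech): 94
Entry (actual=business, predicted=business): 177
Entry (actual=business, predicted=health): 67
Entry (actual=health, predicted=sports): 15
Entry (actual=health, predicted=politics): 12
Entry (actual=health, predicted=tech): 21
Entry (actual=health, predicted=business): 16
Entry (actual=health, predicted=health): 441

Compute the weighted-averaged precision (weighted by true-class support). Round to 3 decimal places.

Per-class precision (TP/(TP+FP)):
  sports: TP=96, FP=58+19+55+15=147 → 96/243 = 0.3951
  politics: TP=232, FP=26+19+79+12=136 → 232/368 = 0.6304
  tech: TP=67, FP=35+62+94+21=212 → 67/279 = 0.2401
  business: TP=177, FP=38+67+13+16=134 → 177/311 = 0.5691
  health: TP=441, FP=31+60+29+67=187 → 441/628 = 0.7022
Weighted-precision = Σ (supportᵢ/N)·precisionᵢ with N=1829: (226/1829)·0.3951 + (479/1829)·0.6304 + (147/1829)·0.2401 + (472/1829)·0.5691 + (505/1829)·0.7022 = 0.574

0.574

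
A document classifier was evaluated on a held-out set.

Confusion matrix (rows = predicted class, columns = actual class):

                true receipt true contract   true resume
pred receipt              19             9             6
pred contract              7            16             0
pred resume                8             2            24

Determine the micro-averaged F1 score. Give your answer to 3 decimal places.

Micro-averaging pools counts across classes: ΣTP=59, ΣFP=32, ΣFN=32.
Micro-F1 score = 2·TP/(2·TP+FP+FN) on pooled counts = 0.648 (equals overall accuracy in single-label multiclass).

0.648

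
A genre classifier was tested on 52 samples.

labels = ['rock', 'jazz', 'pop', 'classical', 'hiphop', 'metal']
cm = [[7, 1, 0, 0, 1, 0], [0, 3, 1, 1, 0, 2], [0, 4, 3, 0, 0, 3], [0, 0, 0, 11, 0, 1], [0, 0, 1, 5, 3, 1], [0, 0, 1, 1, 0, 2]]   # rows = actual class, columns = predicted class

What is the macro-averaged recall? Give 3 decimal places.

0.537

Per-class recall (TP/(TP+FN)):
  rock: TP=7, FN=1+0+0+1+0=2 → 7/9 = 0.7778
  jazz: TP=3, FN=0+1+1+0+2=4 → 3/7 = 0.4286
  pop: TP=3, FN=0+4+0+0+3=7 → 3/10 = 0.3000
  classical: TP=11, FN=0+0+0+0+1=1 → 11/12 = 0.9167
  hiphop: TP=3, FN=0+0+1+5+1=7 → 3/10 = 0.3000
  metal: TP=2, FN=0+0+1+1+0=2 → 2/4 = 0.5000
Macro-recall = mean = (0.7778 + 0.4286 + 0.3000 + 0.9167 + 0.3000 + 0.5000) / 6 = 0.537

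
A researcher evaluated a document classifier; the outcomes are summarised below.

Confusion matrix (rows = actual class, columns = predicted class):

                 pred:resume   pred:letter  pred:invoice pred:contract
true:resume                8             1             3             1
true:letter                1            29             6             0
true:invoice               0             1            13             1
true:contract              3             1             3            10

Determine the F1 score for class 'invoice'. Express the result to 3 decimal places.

0.650

Take TP from the diagonal, FP from the rest of the 'invoice' prediction marginal, FN from the rest of the 'invoice' actual marginal.
F1 score = 2·TP/(2·TP+FP+FN).
invoice: TP=13, FP=3+6+3=12, FN=0+1+1=2 → 26/40 = 0.6500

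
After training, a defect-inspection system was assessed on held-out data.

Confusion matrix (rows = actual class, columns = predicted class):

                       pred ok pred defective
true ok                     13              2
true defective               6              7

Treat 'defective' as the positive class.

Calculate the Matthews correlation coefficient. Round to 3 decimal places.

MCC = (TP·TN − FP·FN) / √((TP+FP)(TP+FN)(TN+FP)(TN+FN))
Numerator = 7·13 − 2·6 = 79
Denominator = √(9·13·15·19) = √33345 = 182.6061
MCC = 79 / 182.6061 = 0.433

0.433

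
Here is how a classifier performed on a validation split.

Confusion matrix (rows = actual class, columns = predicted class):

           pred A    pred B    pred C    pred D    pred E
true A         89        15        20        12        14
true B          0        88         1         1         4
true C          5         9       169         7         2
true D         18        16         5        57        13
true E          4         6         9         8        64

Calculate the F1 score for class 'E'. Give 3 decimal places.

Take TP from the diagonal, FP from the rest of the 'E' prediction marginal, FN from the rest of the 'E' actual marginal.
F1 score = 2·TP/(2·TP+FP+FN).
E: TP=64, FP=14+4+2+13=33, FN=4+6+9+8=27 → 128/188 = 0.6809

0.681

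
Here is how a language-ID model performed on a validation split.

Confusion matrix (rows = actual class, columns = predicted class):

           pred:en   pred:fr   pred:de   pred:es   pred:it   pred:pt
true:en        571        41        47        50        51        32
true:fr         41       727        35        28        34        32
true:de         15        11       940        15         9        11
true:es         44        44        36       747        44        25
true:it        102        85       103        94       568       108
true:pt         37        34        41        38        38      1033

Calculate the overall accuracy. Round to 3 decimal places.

0.776

Accuracy = trace / total = (571+727+940+747+568+1033=4586) / 5911 = 4586/5911 = 0.776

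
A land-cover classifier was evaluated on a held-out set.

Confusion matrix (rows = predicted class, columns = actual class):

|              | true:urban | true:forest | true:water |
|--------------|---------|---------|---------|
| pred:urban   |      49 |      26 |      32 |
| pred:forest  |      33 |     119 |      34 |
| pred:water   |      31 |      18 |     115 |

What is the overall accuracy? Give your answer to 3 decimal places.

0.619

Accuracy = trace / total = (49+119+115=283) / 457 = 283/457 = 0.619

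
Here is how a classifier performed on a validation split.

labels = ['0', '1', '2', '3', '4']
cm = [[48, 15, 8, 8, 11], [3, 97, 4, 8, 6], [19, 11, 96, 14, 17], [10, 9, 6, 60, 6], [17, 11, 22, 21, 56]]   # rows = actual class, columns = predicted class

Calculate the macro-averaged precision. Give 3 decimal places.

Per-class precision (TP/(TP+FP)):
  0: TP=48, FP=3+19+10+17=49 → 48/97 = 0.4948
  1: TP=97, FP=15+11+9+11=46 → 97/143 = 0.6783
  2: TP=96, FP=8+4+6+22=40 → 96/136 = 0.7059
  3: TP=60, FP=8+8+14+21=51 → 60/111 = 0.5405
  4: TP=56, FP=11+6+17+6=40 → 56/96 = 0.5833
Macro-precision = mean = (0.4948 + 0.6783 + 0.7059 + 0.5405 + 0.5833) / 5 = 0.601

0.601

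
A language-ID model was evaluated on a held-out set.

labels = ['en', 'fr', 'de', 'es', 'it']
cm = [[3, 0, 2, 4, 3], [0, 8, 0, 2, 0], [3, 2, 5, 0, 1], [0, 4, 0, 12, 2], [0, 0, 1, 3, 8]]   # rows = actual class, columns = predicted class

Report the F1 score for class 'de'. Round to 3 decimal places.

F1 score = 2·TP/(2·TP+FP+FN).
de: TP=5, FP=2+0+0+1=3, FN=3+2+0+1=6 → 10/19 = 0.5263

0.526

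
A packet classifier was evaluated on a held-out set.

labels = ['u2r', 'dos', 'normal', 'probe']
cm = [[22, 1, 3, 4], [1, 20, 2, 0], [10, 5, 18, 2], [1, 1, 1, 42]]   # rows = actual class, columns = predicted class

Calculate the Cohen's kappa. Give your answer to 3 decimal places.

Observed agreement pₒ = trace/N = 102/133 = 0.7669
Expected agreement pₑ = Σ (rowᵢ·colᵢ)/N² = (30·34 + 23·27 + 35·24 + 45·48)/133² = 0.2624
κ = (pₒ − pₑ)/(1 − pₑ) = (0.7669 − 0.2624)/(1 − 0.2624) = 0.684

0.684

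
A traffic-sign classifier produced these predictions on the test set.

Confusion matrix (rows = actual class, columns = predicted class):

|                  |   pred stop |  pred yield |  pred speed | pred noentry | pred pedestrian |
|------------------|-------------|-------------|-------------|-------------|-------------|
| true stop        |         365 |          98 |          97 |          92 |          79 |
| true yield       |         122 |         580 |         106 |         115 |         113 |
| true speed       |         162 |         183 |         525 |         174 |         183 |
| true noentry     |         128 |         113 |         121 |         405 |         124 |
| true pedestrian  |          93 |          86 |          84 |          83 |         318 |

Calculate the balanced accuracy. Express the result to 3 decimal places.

0.484

Balanced accuracy = mean of per-class recall.
  stop: recall = 365/731 = 0.4993
  yield: recall = 580/1036 = 0.5598
  speed: recall = 525/1227 = 0.4279
  noentry: recall = 405/891 = 0.4545
  pedestrian: recall = 318/664 = 0.4789
Mean = (0.4993 + 0.5598 + 0.4279 + 0.4545 + 0.4789) / 5 = 0.484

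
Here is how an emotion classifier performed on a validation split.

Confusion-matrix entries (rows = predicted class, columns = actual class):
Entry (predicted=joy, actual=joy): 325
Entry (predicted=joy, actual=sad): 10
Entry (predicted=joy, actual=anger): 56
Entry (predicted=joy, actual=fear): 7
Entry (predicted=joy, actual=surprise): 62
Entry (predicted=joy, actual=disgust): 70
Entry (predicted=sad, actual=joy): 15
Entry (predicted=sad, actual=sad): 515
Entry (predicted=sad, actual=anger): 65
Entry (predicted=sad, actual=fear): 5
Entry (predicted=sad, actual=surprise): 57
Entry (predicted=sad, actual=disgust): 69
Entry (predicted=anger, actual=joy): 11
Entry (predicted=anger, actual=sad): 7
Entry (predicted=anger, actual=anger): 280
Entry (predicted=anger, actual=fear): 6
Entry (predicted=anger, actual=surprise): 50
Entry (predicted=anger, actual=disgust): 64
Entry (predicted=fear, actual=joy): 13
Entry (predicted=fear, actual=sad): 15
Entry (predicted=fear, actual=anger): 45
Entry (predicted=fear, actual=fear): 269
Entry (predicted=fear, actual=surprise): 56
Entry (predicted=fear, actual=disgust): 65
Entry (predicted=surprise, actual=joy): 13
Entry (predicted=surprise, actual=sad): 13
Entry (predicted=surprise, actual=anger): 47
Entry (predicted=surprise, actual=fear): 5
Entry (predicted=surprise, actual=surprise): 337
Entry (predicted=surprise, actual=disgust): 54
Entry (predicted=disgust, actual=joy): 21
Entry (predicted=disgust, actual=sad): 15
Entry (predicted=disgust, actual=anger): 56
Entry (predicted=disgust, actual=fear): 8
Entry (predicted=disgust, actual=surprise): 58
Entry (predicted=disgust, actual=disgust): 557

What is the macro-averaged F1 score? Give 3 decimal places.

0.682

Per-class F1 score (2·TP/(2·TP+FP+FN)):
  joy: TP=325, FP=10+56+7+62+70=205, FN=15+11+13+13+21=73 → 650/928 = 0.7004
  sad: TP=515, FP=15+65+5+57+69=211, FN=10+7+15+13+15=60 → 1030/1301 = 0.7917
  anger: TP=280, FP=11+7+6+50+64=138, FN=56+65+45+47+56=269 → 560/967 = 0.5791
  fear: TP=269, FP=13+15+45+56+65=194, FN=7+5+6+5+8=31 → 538/763 = 0.7051
  surprise: TP=337, FP=13+13+47+5+54=132, FN=62+57+50+56+58=283 → 674/1089 = 0.6189
  disgust: TP=557, FP=21+15+56+8+58=158, FN=70+69+64+65+54=322 → 1114/1594 = 0.6989
Macro-F1 score = mean = (0.7004 + 0.7917 + 0.5791 + 0.7051 + 0.6189 + 0.6989) / 6 = 0.682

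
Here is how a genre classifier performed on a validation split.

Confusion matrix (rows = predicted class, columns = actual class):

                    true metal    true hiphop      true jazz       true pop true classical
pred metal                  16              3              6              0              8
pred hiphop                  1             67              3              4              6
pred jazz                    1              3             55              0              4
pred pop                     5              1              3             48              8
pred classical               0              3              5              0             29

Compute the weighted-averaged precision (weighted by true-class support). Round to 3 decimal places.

0.786

Per-class precision (TP/(TP+FP)):
  metal: TP=16, FP=3+6+0+8=17 → 16/33 = 0.4848
  hiphop: TP=67, FP=1+3+4+6=14 → 67/81 = 0.8272
  jazz: TP=55, FP=1+3+0+4=8 → 55/63 = 0.8730
  pop: TP=48, FP=5+1+3+8=17 → 48/65 = 0.7385
  classical: TP=29, FP=0+3+5+0=8 → 29/37 = 0.7838
Weighted-precision = Σ (supportᵢ/N)·precisionᵢ with N=279: (23/279)·0.4848 + (77/279)·0.8272 + (72/279)·0.8730 + (52/279)·0.7385 + (55/279)·0.7838 = 0.786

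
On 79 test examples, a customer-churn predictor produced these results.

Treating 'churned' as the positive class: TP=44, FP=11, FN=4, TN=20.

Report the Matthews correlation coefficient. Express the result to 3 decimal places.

0.597

MCC = (TP·TN − FP·FN) / √((TP+FP)(TP+FN)(TN+FP)(TN+FN))
Numerator = 44·20 − 11·4 = 836
Denominator = √(55·48·31·24) = √1964160 = 1401.4849
MCC = 836 / 1401.4849 = 0.597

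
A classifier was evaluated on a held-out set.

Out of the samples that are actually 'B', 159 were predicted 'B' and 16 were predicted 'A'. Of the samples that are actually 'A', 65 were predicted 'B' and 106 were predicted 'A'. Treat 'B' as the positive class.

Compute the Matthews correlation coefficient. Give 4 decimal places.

MCC = (TP·TN − FP·FN) / √((TP+FP)(TP+FN)(TN+FP)(TN+FN))
Numerator = 159·106 − 65·16 = 15814
Denominator = √(224·175·171·122) = √817790400 = 28597.0348
MCC = 15814 / 28597.0348 = 0.5530

0.5530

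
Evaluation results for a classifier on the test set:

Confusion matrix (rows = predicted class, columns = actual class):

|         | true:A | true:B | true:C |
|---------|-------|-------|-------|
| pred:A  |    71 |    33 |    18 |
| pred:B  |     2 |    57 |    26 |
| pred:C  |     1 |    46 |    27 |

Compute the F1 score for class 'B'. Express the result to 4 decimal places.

0.5158

Treat 'B' as positive and all other classes as negative.
F1 score = 2·TP/(2·TP+FP+FN).
B: TP=57, FP=2+26=28, FN=33+46=79 → 114/221 = 0.51584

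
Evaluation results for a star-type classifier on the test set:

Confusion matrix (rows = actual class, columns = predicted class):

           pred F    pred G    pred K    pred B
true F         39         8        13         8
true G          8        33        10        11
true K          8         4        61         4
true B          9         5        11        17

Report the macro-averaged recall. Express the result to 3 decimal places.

Per-class recall (TP/(TP+FN)):
  F: TP=39, FN=8+13+8=29 → 39/68 = 0.5735
  G: TP=33, FN=8+10+11=29 → 33/62 = 0.5323
  K: TP=61, FN=8+4+4=16 → 61/77 = 0.7922
  B: TP=17, FN=9+5+11=25 → 17/42 = 0.4048
Macro-recall = mean = (0.5735 + 0.5323 + 0.7922 + 0.4048) / 4 = 0.576

0.576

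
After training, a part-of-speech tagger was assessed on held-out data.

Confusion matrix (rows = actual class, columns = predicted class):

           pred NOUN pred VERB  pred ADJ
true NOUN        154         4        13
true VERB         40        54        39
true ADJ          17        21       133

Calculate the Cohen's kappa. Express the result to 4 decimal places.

0.5682

Observed agreement pₒ = trace/N = 341/475 = 0.71789
Expected agreement pₑ = Σ (rowᵢ·colᵢ)/N² = (171·211 + 133·79 + 171·185)/475² = 0.34669
κ = (pₒ − pₑ)/(1 − pₑ) = (0.71789 − 0.34669)/(1 − 0.34669) = 0.5682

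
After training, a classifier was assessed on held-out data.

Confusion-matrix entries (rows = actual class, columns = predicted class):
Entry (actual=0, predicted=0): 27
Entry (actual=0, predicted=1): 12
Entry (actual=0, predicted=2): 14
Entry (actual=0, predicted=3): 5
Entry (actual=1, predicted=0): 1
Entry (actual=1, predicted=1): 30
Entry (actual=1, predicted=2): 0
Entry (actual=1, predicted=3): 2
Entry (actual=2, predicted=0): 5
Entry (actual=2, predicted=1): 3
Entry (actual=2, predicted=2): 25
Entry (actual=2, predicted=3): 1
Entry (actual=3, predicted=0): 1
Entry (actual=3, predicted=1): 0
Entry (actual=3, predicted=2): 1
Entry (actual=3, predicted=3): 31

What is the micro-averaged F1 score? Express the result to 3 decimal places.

0.715

Micro-averaging pools counts across classes: ΣTP=113, ΣFP=45, ΣFN=45.
Micro-F1 score = 2·TP/(2·TP+FP+FN) on pooled counts = 0.715 (equals overall accuracy in single-label multiclass).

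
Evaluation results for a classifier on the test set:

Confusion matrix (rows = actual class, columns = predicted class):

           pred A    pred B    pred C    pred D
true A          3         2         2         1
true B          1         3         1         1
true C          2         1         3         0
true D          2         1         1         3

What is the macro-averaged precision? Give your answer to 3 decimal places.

Per-class precision (TP/(TP+FP)):
  A: TP=3, FP=1+2+2=5 → 3/8 = 0.3750
  B: TP=3, FP=2+1+1=4 → 3/7 = 0.4286
  C: TP=3, FP=2+1+1=4 → 3/7 = 0.4286
  D: TP=3, FP=1+1+0=2 → 3/5 = 0.6000
Macro-precision = mean = (0.3750 + 0.4286 + 0.4286 + 0.6000) / 4 = 0.458

0.458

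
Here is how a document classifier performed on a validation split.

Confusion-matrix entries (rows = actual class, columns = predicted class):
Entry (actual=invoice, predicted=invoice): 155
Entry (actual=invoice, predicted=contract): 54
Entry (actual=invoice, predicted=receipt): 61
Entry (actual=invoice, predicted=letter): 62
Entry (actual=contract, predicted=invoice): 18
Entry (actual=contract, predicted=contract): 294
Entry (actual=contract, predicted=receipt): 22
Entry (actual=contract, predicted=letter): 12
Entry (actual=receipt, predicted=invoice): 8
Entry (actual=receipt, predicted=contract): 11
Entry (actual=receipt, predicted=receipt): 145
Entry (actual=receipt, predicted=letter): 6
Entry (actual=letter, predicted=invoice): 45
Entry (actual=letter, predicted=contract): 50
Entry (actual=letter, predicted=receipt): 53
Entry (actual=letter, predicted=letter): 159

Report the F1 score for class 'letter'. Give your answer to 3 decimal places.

0.582

F1 score = 2·TP/(2·TP+FP+FN).
letter: TP=159, FP=62+12+6=80, FN=45+50+53=148 → 318/546 = 0.5824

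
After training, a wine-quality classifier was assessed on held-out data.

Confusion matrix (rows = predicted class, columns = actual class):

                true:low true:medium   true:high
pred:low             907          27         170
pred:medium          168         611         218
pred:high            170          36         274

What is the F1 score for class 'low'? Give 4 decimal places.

0.7722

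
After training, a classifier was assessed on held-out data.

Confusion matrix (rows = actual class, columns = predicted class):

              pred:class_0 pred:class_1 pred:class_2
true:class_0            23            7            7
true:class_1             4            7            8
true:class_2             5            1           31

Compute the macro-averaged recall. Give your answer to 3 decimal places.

0.609

Per-class recall (TP/(TP+FN)):
  class_0: TP=23, FN=7+7=14 → 23/37 = 0.6216
  class_1: TP=7, FN=4+8=12 → 7/19 = 0.3684
  class_2: TP=31, FN=5+1=6 → 31/37 = 0.8378
Macro-recall = mean = (0.6216 + 0.3684 + 0.8378) / 3 = 0.609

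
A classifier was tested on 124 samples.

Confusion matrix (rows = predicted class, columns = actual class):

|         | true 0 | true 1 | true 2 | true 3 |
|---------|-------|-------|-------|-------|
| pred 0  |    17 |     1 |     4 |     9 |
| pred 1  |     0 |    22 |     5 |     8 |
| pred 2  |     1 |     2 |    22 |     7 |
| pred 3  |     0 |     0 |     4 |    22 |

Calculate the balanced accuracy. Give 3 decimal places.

0.733

Balanced accuracy = mean of per-class recall.
  0: recall = 17/18 = 0.9444
  1: recall = 22/25 = 0.8800
  2: recall = 22/35 = 0.6286
  3: recall = 22/46 = 0.4783
Mean = (0.9444 + 0.8800 + 0.6286 + 0.4783) / 4 = 0.733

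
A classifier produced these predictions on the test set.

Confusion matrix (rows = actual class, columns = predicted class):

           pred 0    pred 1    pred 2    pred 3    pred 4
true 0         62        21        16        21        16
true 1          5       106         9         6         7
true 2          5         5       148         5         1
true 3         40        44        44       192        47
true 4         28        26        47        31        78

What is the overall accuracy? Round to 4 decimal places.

0.5802

Accuracy = trace / total = (62+106+148+192+78=586) / 1010 = 586/1010 = 0.5802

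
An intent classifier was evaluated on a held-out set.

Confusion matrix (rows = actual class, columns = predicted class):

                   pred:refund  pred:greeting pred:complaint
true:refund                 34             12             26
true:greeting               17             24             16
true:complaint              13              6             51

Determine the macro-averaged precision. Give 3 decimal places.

0.550

Per-class precision (TP/(TP+FP)):
  refund: TP=34, FP=17+13=30 → 34/64 = 0.5313
  greeting: TP=24, FP=12+6=18 → 24/42 = 0.5714
  complaint: TP=51, FP=26+16=42 → 51/93 = 0.5484
Macro-precision = mean = (0.5313 + 0.5714 + 0.5484) / 3 = 0.550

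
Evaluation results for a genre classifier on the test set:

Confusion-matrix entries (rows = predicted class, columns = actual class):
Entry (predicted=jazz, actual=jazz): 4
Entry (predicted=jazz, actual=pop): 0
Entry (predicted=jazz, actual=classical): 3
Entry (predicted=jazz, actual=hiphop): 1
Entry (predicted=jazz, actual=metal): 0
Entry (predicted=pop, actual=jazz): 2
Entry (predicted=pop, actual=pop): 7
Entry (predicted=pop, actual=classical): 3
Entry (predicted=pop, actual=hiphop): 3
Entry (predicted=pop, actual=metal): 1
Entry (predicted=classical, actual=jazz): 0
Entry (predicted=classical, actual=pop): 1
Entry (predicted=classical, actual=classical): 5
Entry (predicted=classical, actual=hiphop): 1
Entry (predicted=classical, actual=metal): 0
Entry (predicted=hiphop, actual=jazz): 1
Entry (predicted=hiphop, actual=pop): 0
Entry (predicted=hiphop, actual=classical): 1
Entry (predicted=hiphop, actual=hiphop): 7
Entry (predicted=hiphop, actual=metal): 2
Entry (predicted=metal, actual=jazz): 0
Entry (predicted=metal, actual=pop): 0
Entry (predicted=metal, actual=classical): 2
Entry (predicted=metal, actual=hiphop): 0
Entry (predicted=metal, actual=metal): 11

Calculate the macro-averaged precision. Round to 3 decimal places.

0.627

Per-class precision (TP/(TP+FP)):
  jazz: TP=4, FP=0+3+1+0=4 → 4/8 = 0.5000
  pop: TP=7, FP=2+3+3+1=9 → 7/16 = 0.4375
  classical: TP=5, FP=0+1+1+0=2 → 5/7 = 0.7143
  hiphop: TP=7, FP=1+0+1+2=4 → 7/11 = 0.6364
  metal: TP=11, FP=0+0+2+0=2 → 11/13 = 0.8462
Macro-precision = mean = (0.5000 + 0.4375 + 0.7143 + 0.6364 + 0.8462) / 5 = 0.627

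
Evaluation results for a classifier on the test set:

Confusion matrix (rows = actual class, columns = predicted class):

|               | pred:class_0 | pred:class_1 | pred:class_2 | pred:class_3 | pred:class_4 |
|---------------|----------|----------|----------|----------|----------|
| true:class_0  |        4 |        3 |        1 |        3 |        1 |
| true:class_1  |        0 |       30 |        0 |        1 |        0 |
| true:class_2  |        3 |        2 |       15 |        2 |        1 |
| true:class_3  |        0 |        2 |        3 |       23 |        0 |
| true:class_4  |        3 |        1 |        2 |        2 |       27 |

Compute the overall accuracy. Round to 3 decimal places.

Accuracy = trace / total = (4+30+15+23+27=99) / 129 = 99/129 = 0.767

0.767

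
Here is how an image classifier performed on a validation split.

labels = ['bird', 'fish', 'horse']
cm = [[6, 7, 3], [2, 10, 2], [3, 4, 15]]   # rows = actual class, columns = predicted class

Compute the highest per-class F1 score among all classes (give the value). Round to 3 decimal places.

Per-class F1 score (2·TP/(2·TP+FP+FN)):
  bird: TP=6, FP=2+3=5, FN=7+3=10 → 12/27 = 0.4444
  fish: TP=10, FP=7+4=11, FN=2+2=4 → 20/35 = 0.5714
  horse: TP=15, FP=3+2=5, FN=3+4=7 → 30/42 = 0.7143
Highest is class 'horse' with F1 score = 0.714.

0.714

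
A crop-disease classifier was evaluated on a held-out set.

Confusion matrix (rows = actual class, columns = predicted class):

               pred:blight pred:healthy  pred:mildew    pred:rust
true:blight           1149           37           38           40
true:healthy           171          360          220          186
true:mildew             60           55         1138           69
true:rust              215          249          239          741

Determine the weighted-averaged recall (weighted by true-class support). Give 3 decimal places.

0.682

Per-class recall (TP/(TP+FN)):
  blight: TP=1149, FN=37+38+40=115 → 1149/1264 = 0.9090
  healthy: TP=360, FN=171+220+186=577 → 360/937 = 0.3842
  mildew: TP=1138, FN=60+55+69=184 → 1138/1322 = 0.8608
  rust: TP=741, FN=215+249+239=703 → 741/1444 = 0.5132
Weighted-recall = Σ (supportᵢ/N)·recallᵢ with N=4967: (1264/4967)·0.9090 + (937/4967)·0.3842 + (1322/4967)·0.8608 + (1444/4967)·0.5132 = 0.682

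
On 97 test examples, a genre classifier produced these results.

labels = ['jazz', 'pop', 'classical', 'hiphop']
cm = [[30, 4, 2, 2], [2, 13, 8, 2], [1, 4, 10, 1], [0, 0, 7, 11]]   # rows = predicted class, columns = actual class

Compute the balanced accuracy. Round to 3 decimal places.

Balanced accuracy = mean of per-class recall.
  jazz: recall = 30/33 = 0.9091
  pop: recall = 13/21 = 0.6190
  classical: recall = 10/27 = 0.3704
  hiphop: recall = 11/16 = 0.6875
Mean = (0.9091 + 0.6190 + 0.3704 + 0.6875) / 4 = 0.647

0.647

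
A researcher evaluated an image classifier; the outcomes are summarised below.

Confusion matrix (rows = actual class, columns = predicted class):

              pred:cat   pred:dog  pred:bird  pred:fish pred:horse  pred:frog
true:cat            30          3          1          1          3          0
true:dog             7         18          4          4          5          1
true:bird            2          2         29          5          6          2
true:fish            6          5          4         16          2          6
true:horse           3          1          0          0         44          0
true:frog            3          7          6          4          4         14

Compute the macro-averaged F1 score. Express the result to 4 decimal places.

0.5845

Per-class F1 score (2·TP/(2·TP+FP+FN)):
  cat: TP=30, FP=7+2+6+3+3=21, FN=3+1+1+3+0=8 → 60/89 = 0.67416
  dog: TP=18, FP=3+2+5+1+7=18, FN=7+4+4+5+1=21 → 36/75 = 0.48000
  bird: TP=29, FP=1+4+4+0+6=15, FN=2+2+5+6+2=17 → 58/90 = 0.64444
  fish: TP=16, FP=1+4+5+0+4=14, FN=6+5+4+2+6=23 → 32/69 = 0.46377
  horse: TP=44, FP=3+5+6+2+4=20, FN=3+1+0+0+0=4 → 88/112 = 0.78571
  frog: TP=14, FP=0+1+2+6+0=9, FN=3+7+6+4+4=24 → 28/61 = 0.45902
Macro-F1 score = mean = (0.67416 + 0.48000 + 0.64444 + 0.46377 + 0.78571 + 0.45902) / 6 = 0.5845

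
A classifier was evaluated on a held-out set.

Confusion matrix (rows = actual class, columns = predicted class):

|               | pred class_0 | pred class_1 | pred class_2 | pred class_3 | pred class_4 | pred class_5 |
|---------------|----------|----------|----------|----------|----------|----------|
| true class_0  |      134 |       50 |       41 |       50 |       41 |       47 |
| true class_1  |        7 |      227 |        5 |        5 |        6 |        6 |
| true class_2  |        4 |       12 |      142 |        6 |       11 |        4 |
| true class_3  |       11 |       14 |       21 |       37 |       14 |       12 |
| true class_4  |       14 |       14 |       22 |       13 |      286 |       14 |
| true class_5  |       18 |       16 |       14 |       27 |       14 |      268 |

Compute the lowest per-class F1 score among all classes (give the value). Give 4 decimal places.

Per-class F1 score (2·TP/(2·TP+FP+FN)):
  class_0: TP=134, FP=7+4+11+14+18=54, FN=50+41+50+41+47=229 → 268/551 = 0.48639
  class_1: TP=227, FP=50+12+14+14+16=106, FN=7+5+5+6+6=29 → 454/589 = 0.77080
  class_2: TP=142, FP=41+5+21+22+14=103, FN=4+12+6+11+4=37 → 284/424 = 0.66981
  class_3: TP=37, FP=50+5+6+13+27=101, FN=11+14+21+14+12=72 → 74/247 = 0.29960
  class_4: TP=286, FP=41+6+11+14+14=86, FN=14+14+22+13+14=77 → 572/735 = 0.77823
  class_5: TP=268, FP=47+6+4+12+14=83, FN=18+16+14+27+14=89 → 536/708 = 0.75706
Lowest is class 'class_3' with F1 score = 0.2996.

0.2996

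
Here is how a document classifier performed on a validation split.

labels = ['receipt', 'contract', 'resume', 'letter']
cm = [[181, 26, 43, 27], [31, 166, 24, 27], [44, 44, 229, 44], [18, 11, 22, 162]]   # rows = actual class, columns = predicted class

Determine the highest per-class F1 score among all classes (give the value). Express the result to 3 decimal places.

0.685

Per-class F1 score (2·TP/(2·TP+FP+FN)):
  receipt: TP=181, FP=31+44+18=93, FN=26+43+27=96 → 362/551 = 0.6570
  contract: TP=166, FP=26+44+11=81, FN=31+24+27=82 → 332/495 = 0.6707
  resume: TP=229, FP=43+24+22=89, FN=44+44+44=132 → 458/679 = 0.6745
  letter: TP=162, FP=27+27+44=98, FN=18+11+22=51 → 324/473 = 0.6850
Highest is class 'letter' with F1 score = 0.685.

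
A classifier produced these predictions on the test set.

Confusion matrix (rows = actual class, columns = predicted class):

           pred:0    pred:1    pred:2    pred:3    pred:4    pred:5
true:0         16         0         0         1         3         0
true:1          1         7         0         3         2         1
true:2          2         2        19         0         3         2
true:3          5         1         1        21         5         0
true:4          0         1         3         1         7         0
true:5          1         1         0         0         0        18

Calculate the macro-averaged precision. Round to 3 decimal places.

0.677

Per-class precision (TP/(TP+FP)):
  0: TP=16, FP=1+2+5+0+1=9 → 16/25 = 0.6400
  1: TP=7, FP=0+2+1+1+1=5 → 7/12 = 0.5833
  2: TP=19, FP=0+0+1+3+0=4 → 19/23 = 0.8261
  3: TP=21, FP=1+3+0+1+0=5 → 21/26 = 0.8077
  4: TP=7, FP=3+2+3+5+0=13 → 7/20 = 0.3500
  5: TP=18, FP=0+1+2+0+0=3 → 18/21 = 0.8571
Macro-precision = mean = (0.6400 + 0.5833 + 0.8261 + 0.8077 + 0.3500 + 0.8571) / 6 = 0.677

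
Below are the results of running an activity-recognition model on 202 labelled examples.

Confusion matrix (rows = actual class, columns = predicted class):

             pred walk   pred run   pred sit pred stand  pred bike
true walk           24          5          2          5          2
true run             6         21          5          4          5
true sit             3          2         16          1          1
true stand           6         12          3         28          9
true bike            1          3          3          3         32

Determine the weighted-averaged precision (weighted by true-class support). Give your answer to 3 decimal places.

0.607

Per-class precision (TP/(TP+FP)):
  walk: TP=24, FP=6+3+6+1=16 → 24/40 = 0.6000
  run: TP=21, FP=5+2+12+3=22 → 21/43 = 0.4884
  sit: TP=16, FP=2+5+3+3=13 → 16/29 = 0.5517
  stand: TP=28, FP=5+4+1+3=13 → 28/41 = 0.6829
  bike: TP=32, FP=2+5+1+9=17 → 32/49 = 0.6531
Weighted-precision = Σ (supportᵢ/N)·precisionᵢ with N=202: (38/202)·0.6000 + (41/202)·0.4884 + (23/202)·0.5517 + (58/202)·0.6829 + (42/202)·0.6531 = 0.607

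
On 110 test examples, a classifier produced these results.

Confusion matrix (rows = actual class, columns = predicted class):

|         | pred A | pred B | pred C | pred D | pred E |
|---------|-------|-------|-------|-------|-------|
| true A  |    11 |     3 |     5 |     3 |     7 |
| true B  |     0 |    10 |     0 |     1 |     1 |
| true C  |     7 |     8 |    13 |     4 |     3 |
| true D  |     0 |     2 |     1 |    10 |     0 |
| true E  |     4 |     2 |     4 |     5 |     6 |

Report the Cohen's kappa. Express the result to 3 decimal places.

0.320

Observed agreement pₒ = trace/N = 50/110 = 0.4545
Expected agreement pₑ = Σ (rowᵢ·colᵢ)/N² = (29·22 + 12·25 + 35·23 + 13·23 + 21·17)/110² = 0.1983
κ = (pₒ − pₑ)/(1 − pₑ) = (0.4545 − 0.1983)/(1 − 0.1983) = 0.320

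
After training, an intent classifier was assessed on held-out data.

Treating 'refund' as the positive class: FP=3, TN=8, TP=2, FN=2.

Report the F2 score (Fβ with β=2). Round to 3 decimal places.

0.476

Fβ = (1+β²)·TP / ((1+β²)·TP + β²·FN + FP), with β²=4
= 5·2 / (5·2 + 4·2 + 3) = 0.476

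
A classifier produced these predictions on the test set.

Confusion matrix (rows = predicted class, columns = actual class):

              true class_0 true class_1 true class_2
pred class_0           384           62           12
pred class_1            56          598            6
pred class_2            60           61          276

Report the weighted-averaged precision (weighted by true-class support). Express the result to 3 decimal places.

0.843

Per-class precision (TP/(TP+FP)):
  class_0: TP=384, FP=62+12=74 → 384/458 = 0.8384
  class_1: TP=598, FP=56+6=62 → 598/660 = 0.9061
  class_2: TP=276, FP=60+61=121 → 276/397 = 0.6952
Weighted-precision = Σ (supportᵢ/N)·precisionᵢ with N=1515: (500/1515)·0.8384 + (721/1515)·0.9061 + (294/1515)·0.6952 = 0.843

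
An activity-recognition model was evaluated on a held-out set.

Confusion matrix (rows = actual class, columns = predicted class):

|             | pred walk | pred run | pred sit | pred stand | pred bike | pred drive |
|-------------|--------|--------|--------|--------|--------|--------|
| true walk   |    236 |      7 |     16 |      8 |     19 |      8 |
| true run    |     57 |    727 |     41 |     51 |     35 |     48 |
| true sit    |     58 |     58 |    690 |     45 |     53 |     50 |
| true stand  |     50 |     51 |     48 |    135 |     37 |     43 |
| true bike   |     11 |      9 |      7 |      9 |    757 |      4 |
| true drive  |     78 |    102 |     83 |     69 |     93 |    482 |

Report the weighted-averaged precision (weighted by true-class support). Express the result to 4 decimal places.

Per-class precision (TP/(TP+FP)):
  walk: TP=236, FP=57+58+50+11+78=254 → 236/490 = 0.48163
  run: TP=727, FP=7+58+51+9+102=227 → 727/954 = 0.76205
  sit: TP=690, FP=16+41+48+7+83=195 → 690/885 = 0.77966
  stand: TP=135, FP=8+51+45+9+69=182 → 135/317 = 0.42587
  bike: TP=757, FP=19+35+53+37+93=237 → 757/994 = 0.76157
  drive: TP=482, FP=8+48+50+43+4=153 → 482/635 = 0.75906
Weighted-precision = Σ (supportᵢ/N)·precisionᵢ with N=4275: (294/4275)·0.48163 + (959/4275)·0.76205 + (954/4275)·0.77966 + (364/4275)·0.42587 + (797/4275)·0.76157 + (907/4275)·0.75906 = 0.7173

0.7173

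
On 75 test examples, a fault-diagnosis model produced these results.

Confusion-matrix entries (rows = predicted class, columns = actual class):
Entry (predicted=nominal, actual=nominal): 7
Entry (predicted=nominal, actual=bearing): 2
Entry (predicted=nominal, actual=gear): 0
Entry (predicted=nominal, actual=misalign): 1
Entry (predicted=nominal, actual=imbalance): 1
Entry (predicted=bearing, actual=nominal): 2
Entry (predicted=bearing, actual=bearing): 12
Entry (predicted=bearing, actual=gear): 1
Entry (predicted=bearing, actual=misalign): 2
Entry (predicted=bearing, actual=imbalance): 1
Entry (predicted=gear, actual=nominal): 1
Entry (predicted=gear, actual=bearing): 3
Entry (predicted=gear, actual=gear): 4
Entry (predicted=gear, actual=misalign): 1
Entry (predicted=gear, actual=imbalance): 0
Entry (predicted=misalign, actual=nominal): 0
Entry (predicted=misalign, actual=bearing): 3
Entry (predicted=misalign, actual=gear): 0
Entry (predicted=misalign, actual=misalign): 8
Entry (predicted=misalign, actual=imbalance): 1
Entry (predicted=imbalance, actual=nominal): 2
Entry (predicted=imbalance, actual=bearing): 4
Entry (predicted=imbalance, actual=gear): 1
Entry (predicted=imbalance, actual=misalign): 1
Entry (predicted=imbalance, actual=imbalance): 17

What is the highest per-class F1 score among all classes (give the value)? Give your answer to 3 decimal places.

0.756

Per-class F1 score (2·TP/(2·TP+FP+FN)):
  nominal: TP=7, FP=2+0+1+1=4, FN=2+1+0+2=5 → 14/23 = 0.6087
  bearing: TP=12, FP=2+1+2+1=6, FN=2+3+3+4=12 → 24/42 = 0.5714
  gear: TP=4, FP=1+3+1+0=5, FN=0+1+0+1=2 → 8/15 = 0.5333
  misalign: TP=8, FP=0+3+0+1=4, FN=1+2+1+1=5 → 16/25 = 0.6400
  imbalance: TP=17, FP=2+4+1+1=8, FN=1+1+0+1=3 → 34/45 = 0.7556
Highest is class 'imbalance' with F1 score = 0.756.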